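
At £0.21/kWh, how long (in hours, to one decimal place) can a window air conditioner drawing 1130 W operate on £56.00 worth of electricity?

236.0 h

Energy available = £56.00 ÷ £0.21/kWh = 266.6667 kWh
Hours = 266.6667 kWh ÷ 1.13 kW = 236.0 h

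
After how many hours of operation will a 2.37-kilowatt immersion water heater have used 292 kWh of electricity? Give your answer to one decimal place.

Hours = 292 kWh ÷ 2.37 kW = 123.2 h

123.2 h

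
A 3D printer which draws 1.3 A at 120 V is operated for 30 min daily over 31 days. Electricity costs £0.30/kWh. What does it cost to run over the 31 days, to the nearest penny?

£0.73

Power = 1.3 A × 120 V = 156 W = 0.156 kW
Runtime = 30 min × 31 = 930 min = 15.5 h
Energy = 0.156 kW × 15.5 h = 2.418 kWh
Cost = 2.418 kWh × £0.30/kWh = £0.73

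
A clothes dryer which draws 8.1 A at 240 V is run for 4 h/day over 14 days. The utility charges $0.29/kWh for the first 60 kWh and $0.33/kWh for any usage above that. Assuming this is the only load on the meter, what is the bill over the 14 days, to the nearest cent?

Power = 8.1 A × 240 V = 1944 W = 1.944 kW
Runtime = 4 h/day × 14 days = 56 h
Energy = 1.944 kW × 56 h = 108.864 kWh
Tier 1 (0–60 kWh): 60 × $0.29 = $17.4
Above 60 kWh: 48.864 × $0.33 = $16.12512
Bill = $33.53

$33.53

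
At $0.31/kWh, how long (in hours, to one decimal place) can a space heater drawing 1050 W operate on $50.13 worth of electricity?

154.0 h

Energy available = $50.13 ÷ $0.31/kWh = 161.7097 kWh
Hours = 161.7097 kWh ÷ 1.05 kW = 154.0 h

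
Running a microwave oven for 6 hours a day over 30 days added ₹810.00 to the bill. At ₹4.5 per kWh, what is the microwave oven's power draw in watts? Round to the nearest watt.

Energy = ₹810.00 ÷ ₹4.5/kWh = 180 kWh
Runtime = 6 h/day × 30 days = 180 h
Power = 180 kWh ÷ 180 h = 1 kW = 1000 W

1000 W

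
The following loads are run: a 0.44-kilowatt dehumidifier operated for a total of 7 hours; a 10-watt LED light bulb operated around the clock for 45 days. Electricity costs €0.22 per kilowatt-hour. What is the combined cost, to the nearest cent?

€3.05

dehumidifier: 0.44 kW × 7 h = 3.08 kWh
LED light bulb: Runtime = 24 h × 45 = 1080 h
LED light bulb: 0.01 kW × 1080 h = 10.8 kWh
Total energy = 13.88 kWh
Cost = 13.88 × €0.22 = €3.05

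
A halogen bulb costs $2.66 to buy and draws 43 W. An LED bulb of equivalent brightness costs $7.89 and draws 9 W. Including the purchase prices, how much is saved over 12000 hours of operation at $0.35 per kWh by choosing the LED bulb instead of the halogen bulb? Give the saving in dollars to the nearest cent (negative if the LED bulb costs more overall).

halogen bulb: $2.66 + (43/1000) kW × 12000 h × $0.35 = $2.66 + $180.6 = $183.26
LED bulb: $7.89 + (9/1000) kW × 12000 h × $0.35 = $7.89 + $37.8 = $45.69
Saving = $183.26 − $45.69 = $137.57

$137.57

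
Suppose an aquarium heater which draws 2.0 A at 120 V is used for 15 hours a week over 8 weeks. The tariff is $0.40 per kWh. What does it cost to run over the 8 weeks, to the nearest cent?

$11.52

Power = 2.0 A × 120 V = 240 W = 0.24 kW
Runtime = 15 h/week × 8 weeks = 120 h
Energy = 0.24 kW × 120 h = 28.8 kWh
Cost = 28.8 kWh × $0.40/kWh = $11.52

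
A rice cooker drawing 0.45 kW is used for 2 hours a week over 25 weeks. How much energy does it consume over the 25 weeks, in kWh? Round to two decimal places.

Runtime = 2 h/week × 25 weeks = 50 h
Energy = 0.45 kW × 50 h = 22.5 kWh

22.50 kWh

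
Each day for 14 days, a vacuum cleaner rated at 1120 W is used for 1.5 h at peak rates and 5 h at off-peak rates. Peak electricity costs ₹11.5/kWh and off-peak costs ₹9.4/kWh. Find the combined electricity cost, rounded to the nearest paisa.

₹1007.44

Peak energy = 1.12 kW × 1.5 h × 14 = 23.52 kWh
Off-peak energy = 1.12 kW × 5 h × 14 = 78.4 kWh
Cost = 23.52 × ₹11.5 + 78.4 × ₹9.4 = ₹270.48 + ₹736.96 = ₹1007.44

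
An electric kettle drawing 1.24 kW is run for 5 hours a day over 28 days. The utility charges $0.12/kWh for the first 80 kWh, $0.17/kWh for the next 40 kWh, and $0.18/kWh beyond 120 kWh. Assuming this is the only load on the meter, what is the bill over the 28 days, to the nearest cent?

$26.05

Runtime = 5 h/day × 28 days = 140 h
Energy = 1.24 kW × 140 h = 173.6 kWh
Tier 1 (0–80 kWh): 80 × $0.12 = $9.6
Tier 2 (80–120 kWh): 40 × $0.17 = $6.8
Above 120 kWh: 53.6 × $0.18 = $9.648
Bill = $26.05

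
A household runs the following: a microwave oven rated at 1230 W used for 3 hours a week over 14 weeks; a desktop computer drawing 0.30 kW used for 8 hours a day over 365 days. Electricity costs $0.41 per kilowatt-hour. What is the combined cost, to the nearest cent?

microwave oven: Runtime = 3 h/week × 14 weeks = 42 h
microwave oven: 1.23 kW × 42 h = 51.66 kWh
desktop computer: Runtime = 8 h/day × 365 days = 2920 h
desktop computer: 0.3 kW × 2920 h = 876 kWh
Total energy = 927.66 kWh
Cost = 927.66 × $0.41 = $380.34

$380.34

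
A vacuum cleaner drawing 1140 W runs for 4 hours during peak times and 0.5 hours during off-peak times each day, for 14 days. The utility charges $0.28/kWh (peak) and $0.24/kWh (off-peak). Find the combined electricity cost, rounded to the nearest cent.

$19.79

Peak energy = 1.14 kW × 4 h × 14 = 63.84 kWh
Off-peak energy = 1.14 kW × 0.5 h × 14 = 7.98 kWh
Cost = 63.84 × $0.28 + 7.98 × $0.24 = $17.8752 + $1.9152 = $19.79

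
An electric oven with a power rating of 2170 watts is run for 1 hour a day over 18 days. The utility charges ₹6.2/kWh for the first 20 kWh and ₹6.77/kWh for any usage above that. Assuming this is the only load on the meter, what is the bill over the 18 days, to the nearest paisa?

Runtime = 1 h/day × 18 days = 18 h
Energy = 2.17 kW × 18 h = 39.06 kWh
Tier 1 (0–20 kWh): 20 × ₹6.2 = ₹124
Above 20 kWh: 19.06 × ₹6.77 = ₹129.0362
Bill = ₹253.04

₹253.04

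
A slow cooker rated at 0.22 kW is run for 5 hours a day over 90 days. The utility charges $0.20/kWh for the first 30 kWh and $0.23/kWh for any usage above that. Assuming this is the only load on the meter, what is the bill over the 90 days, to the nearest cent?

Runtime = 5 h/day × 90 days = 450 h
Energy = 0.22 kW × 450 h = 99 kWh
Tier 1 (0–30 kWh): 30 × $0.20 = $6
Above 30 kWh: 69 × $0.23 = $15.87
Bill = $21.87

$21.87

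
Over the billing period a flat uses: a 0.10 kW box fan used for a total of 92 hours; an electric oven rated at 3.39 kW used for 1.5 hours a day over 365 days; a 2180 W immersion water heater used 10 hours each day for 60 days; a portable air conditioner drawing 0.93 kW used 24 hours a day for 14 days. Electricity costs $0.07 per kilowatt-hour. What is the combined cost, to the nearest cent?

$244.00

box fan: 0.1 kW × 92 h = 9.2 kWh
electric oven: Runtime = 1.5 h/day × 365 days = 547.5 h
electric oven: 3.39 kW × 547.5 h = 1856.025 kWh
immersion water heater: Runtime = 10 h/day × 60 days = 600 h
immersion water heater: 2.18 kW × 600 h = 1308 kWh
portable air conditioner: Runtime = 24 h × 14 = 336 h
portable air conditioner: 0.93 kW × 336 h = 312.48 kWh
Total energy = 3485.705 kWh
Cost = 3485.705 × $0.07 = $244.00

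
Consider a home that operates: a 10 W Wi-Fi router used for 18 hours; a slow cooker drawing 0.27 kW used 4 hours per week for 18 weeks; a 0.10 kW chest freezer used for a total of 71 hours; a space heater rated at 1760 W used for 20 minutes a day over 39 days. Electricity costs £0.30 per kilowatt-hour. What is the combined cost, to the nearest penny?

£14.88

Wi-Fi router: 0.01 kW × 18 h = 0.18 kWh
slow cooker: Runtime = 4 h/week × 18 weeks = 72 h
slow cooker: 0.27 kW × 72 h = 19.44 kWh
chest freezer: 0.1 kW × 71 h = 7.1 kWh
space heater: Runtime = 20 min × 39 = 780 min = 13 h
space heater: 1.76 kW × 13 h = 22.88 kWh
Total energy = 49.6 kWh
Cost = 49.6 × £0.30 = £14.88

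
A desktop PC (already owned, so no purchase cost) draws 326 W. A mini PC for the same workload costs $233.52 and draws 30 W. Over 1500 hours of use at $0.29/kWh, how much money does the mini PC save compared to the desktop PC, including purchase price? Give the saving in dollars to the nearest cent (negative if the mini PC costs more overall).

-$104.76

desktop PC: $0.00 + (326/1000) kW × 1500 h × $0.29 = $0.00 + $141.81 = $141.81
mini PC: $233.52 + (30/1000) kW × 1500 h × $0.29 = $233.52 + $13.05 = $246.57
Saving = $141.81 − $246.57 = −$104.76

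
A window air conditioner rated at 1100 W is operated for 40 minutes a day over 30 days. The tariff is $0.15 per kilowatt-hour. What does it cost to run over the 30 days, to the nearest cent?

Runtime = 40 min × 30 = 1200 min = 20 h
Energy = 1.1 kW × 20 h = 22 kWh
Cost = 22 kWh × $0.15/kWh = $3.30

$3.30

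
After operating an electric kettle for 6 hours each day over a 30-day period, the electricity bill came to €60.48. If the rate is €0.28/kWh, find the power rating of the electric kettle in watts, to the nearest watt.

1200 W

Energy = €60.48 ÷ €0.28/kWh = 216 kWh
Runtime = 6 h/day × 30 days = 180 h
Power = 216 kWh ÷ 180 h = 1.2 kW = 1200 W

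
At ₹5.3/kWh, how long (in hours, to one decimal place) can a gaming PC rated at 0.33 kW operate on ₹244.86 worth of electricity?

140.0 h

Energy available = ₹244.86 ÷ ₹5.3/kWh = 46.2 kWh
Hours = 46.2 kWh ÷ 0.33 kW = 140.0 h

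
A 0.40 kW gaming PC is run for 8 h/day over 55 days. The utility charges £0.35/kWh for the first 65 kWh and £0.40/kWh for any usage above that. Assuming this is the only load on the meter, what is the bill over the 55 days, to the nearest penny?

Runtime = 8 h/day × 55 days = 440 h
Energy = 0.4 kW × 440 h = 176 kWh
Tier 1 (0–65 kWh): 65 × £0.35 = £22.75
Above 65 kWh: 111 × £0.40 = £44.4
Bill = £67.15

£67.15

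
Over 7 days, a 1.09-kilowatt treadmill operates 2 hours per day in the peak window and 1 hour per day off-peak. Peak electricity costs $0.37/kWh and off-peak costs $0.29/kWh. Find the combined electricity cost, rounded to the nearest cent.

Peak energy = 1.09 kW × 2 h × 7 = 15.26 kWh
Off-peak energy = 1.09 kW × 1 h × 7 = 7.63 kWh
Cost = 15.26 × $0.37 + 7.63 × $0.29 = $5.6462 + $2.2127 = $7.86

$7.86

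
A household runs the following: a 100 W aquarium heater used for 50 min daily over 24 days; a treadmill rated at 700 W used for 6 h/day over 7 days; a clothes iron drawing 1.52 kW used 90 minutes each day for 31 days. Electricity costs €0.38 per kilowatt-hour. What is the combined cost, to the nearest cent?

€38.79

aquarium heater: Runtime = 50 min × 24 = 1200 min = 20 h
aquarium heater: 0.1 kW × 20 h = 2 kWh
treadmill: Runtime = 6 h/day × 7 days = 42 h
treadmill: 0.7 kW × 42 h = 29.4 kWh
clothes iron: Runtime = 90 min × 31 = 2790 min = 46.5 h
clothes iron: 1.52 kW × 46.5 h = 70.68 kWh
Total energy = 102.08 kWh
Cost = 102.08 × €0.38 = €38.79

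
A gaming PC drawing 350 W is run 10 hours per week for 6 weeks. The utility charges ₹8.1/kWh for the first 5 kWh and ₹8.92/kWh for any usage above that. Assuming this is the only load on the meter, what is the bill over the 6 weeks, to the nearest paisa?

Runtime = 10 h/week × 6 weeks = 60 h
Energy = 0.35 kW × 60 h = 21 kWh
Tier 1 (0–5 kWh): 5 × ₹8.1 = ₹40.5
Above 5 kWh: 16 × ₹8.92 = ₹142.72
Bill = ₹183.22

₹183.22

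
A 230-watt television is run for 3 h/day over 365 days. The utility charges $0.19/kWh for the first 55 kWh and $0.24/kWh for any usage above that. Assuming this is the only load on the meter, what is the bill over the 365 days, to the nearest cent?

Runtime = 3 h/day × 365 days = 1095 h
Energy = 0.23 kW × 1095 h = 251.85 kWh
Tier 1 (0–55 kWh): 55 × $0.19 = $10.45
Above 55 kWh: 196.85 × $0.24 = $47.244
Bill = $57.69

$57.69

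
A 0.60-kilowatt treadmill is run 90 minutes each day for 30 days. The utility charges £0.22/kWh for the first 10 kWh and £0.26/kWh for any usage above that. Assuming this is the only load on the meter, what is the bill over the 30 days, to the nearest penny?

Runtime = 90 min × 30 = 2700 min = 45 h
Energy = 0.6 kW × 45 h = 27 kWh
Tier 1 (0–10 kWh): 10 × £0.22 = £2.2
Above 10 kWh: 17 × £0.26 = £4.42
Bill = £6.62

£6.62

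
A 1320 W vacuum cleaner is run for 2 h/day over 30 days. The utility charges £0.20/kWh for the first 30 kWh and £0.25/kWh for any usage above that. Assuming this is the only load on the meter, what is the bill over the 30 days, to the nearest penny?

£18.30

Runtime = 2 h/day × 30 days = 60 h
Energy = 1.32 kW × 60 h = 79.2 kWh
Tier 1 (0–30 kWh): 30 × £0.20 = £6
Above 30 kWh: 49.2 × £0.25 = £12.3
Bill = £18.30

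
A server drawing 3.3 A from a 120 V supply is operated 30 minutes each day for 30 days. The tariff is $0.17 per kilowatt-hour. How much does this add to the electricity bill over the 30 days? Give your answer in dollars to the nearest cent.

$1.01

Power = 3.3 A × 120 V = 396 W = 0.396 kW
Runtime = 30 min × 30 = 900 min = 15 h
Energy = 0.396 kW × 15 h = 5.94 kWh
Cost = 5.94 kWh × $0.17/kWh = $1.01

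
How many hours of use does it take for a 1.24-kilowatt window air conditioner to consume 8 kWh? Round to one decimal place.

Hours = 8 kWh ÷ 1.24 kW = 6.5 h

6.5 h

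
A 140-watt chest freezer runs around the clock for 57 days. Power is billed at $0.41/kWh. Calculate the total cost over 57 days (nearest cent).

$78.52

Runtime = 24 h × 57 = 1368 h
Energy = 0.14 kW × 1368 h = 191.52 kWh
Cost = 191.52 kWh × $0.41/kWh = $78.52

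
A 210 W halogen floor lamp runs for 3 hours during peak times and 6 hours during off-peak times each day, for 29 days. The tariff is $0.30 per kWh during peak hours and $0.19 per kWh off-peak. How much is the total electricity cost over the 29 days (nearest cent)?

Peak energy = 0.21 kW × 3 h × 29 = 18.27 kWh
Off-peak energy = 0.21 kW × 6 h × 29 = 36.54 kWh
Cost = 18.27 × $0.30 + 36.54 × $0.19 = $5.481 + $6.9426 = $12.42

$12.42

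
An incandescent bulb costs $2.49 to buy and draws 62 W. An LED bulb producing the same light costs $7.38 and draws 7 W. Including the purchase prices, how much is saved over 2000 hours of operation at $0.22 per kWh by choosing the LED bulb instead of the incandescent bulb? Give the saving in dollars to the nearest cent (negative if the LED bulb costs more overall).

incandescent bulb: $2.49 + (62/1000) kW × 2000 h × $0.22 = $2.49 + $27.28 = $29.77
LED bulb: $7.38 + (7/1000) kW × 2000 h × $0.22 = $7.38 + $3.08 = $10.46
Saving = $29.77 − $10.46 = $19.31

$19.31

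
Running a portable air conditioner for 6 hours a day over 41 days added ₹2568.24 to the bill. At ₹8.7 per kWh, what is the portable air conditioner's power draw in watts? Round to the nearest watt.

1200 W

Energy = ₹2568.24 ÷ ₹8.7/kWh = 295.2 kWh
Runtime = 6 h/day × 41 days = 246 h
Power = 295.2 kWh ÷ 246 h = 1.2 kW = 1200 W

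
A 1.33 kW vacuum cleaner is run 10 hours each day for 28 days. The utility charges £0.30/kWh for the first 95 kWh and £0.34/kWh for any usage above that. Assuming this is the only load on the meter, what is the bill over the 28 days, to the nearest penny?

£122.82

Runtime = 10 h/day × 28 days = 280 h
Energy = 1.33 kW × 280 h = 372.4 kWh
Tier 1 (0–95 kWh): 95 × £0.30 = £28.5
Above 95 kWh: 277.4 × £0.34 = £94.316
Bill = £122.82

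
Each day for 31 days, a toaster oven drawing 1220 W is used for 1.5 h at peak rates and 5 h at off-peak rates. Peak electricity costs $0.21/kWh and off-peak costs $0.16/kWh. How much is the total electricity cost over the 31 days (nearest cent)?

Peak energy = 1.22 kW × 1.5 h × 31 = 56.73 kWh
Off-peak energy = 1.22 kW × 5 h × 31 = 189.1 kWh
Cost = 56.73 × $0.21 + 189.1 × $0.16 = $11.9133 + $30.256 = $42.17

$42.17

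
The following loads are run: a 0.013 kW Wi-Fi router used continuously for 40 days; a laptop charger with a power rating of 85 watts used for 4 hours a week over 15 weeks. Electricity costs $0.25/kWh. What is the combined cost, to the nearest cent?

$4.40

Wi-Fi router: Runtime = 24 h × 40 = 960 h
Wi-Fi router: 0.013 kW × 960 h = 12.48 kWh
laptop charger: Runtime = 4 h/week × 15 weeks = 60 h
laptop charger: 0.085 kW × 60 h = 5.1 kWh
Total energy = 17.58 kWh
Cost = 17.58 × $0.25 = $4.40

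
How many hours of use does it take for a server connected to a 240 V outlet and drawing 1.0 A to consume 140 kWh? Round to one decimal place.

583.3 h

Power = 1.0 A × 240 V = 240 W = 0.24 kW
Hours = 140 kWh ÷ 0.24 kW = 583.3 h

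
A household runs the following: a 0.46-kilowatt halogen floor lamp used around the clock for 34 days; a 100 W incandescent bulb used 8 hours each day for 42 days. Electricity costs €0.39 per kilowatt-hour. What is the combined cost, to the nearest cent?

€159.49

halogen floor lamp: Runtime = 24 h × 34 = 816 h
halogen floor lamp: 0.46 kW × 816 h = 375.36 kWh
incandescent bulb: Runtime = 8 h/day × 42 days = 336 h
incandescent bulb: 0.1 kW × 336 h = 33.6 kWh
Total energy = 408.96 kWh
Cost = 408.96 × €0.39 = €159.49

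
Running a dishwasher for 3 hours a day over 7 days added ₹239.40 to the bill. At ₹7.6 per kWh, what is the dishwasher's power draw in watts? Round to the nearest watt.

1500 W

Energy = ₹239.40 ÷ ₹7.6/kWh = 31.5 kWh
Runtime = 3 h/day × 7 days = 21 h
Power = 31.5 kWh ÷ 21 h = 1.5 kW = 1500 W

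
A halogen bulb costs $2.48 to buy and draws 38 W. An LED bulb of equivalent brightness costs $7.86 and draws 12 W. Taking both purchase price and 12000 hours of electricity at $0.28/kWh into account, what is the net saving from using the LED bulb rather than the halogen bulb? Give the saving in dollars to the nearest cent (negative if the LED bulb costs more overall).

halogen bulb: $2.48 + (38/1000) kW × 12000 h × $0.28 = $2.48 + $127.68 = $130.16
LED bulb: $7.86 + (12/1000) kW × 12000 h × $0.28 = $7.86 + $40.32 = $48.18
Saving = $130.16 − $48.18 = $81.98

$81.98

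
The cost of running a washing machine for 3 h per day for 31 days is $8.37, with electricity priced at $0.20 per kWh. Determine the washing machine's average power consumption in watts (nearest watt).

450 W

Energy = $8.37 ÷ $0.20/kWh = 41.85 kWh
Runtime = 3 h/day × 31 days = 93 h
Power = 41.85 kWh ÷ 93 h = 0.45 kW = 450 W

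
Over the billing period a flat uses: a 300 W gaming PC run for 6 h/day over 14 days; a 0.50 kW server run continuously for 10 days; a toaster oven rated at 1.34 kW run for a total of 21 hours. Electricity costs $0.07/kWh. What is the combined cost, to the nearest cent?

gaming PC: Runtime = 6 h/day × 14 days = 84 h
gaming PC: 0.3 kW × 84 h = 25.2 kWh
server: Runtime = 24 h × 10 = 240 h
server: 0.5 kW × 240 h = 120 kWh
toaster oven: 1.34 kW × 21 h = 28.14 kWh
Total energy = 173.34 kWh
Cost = 173.34 × $0.07 = $12.13

$12.13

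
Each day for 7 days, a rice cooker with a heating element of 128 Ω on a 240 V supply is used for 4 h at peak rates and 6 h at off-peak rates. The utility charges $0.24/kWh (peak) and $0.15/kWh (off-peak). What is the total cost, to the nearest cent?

$5.86

Power = V²/R = 240²/128 = 450 W = 0.45 kW
Peak energy = 0.45 kW × 4 h × 7 = 12.6 kWh
Off-peak energy = 0.45 kW × 6 h × 7 = 18.9 kWh
Cost = 12.6 × $0.24 + 18.9 × $0.15 = $3.024 + $2.835 = $5.86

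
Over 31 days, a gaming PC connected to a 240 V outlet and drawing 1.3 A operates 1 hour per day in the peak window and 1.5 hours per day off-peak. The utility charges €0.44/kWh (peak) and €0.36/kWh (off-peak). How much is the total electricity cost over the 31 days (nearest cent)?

€9.48

Power = 1.3 A × 240 V = 312 W = 0.312 kW
Peak energy = 0.312 kW × 1 h × 31 = 9.672 kWh
Off-peak energy = 0.312 kW × 1.5 h × 31 = 14.508 kWh
Cost = 9.672 × €0.44 + 14.508 × €0.36 = €4.25568 + €5.22288 = €9.48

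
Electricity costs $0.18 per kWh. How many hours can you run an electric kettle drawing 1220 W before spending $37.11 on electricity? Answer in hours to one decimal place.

Energy available = $37.11 ÷ $0.18/kWh = 206.1667 kWh
Hours = 206.1667 kWh ÷ 1.22 kW = 169.0 h

169.0 h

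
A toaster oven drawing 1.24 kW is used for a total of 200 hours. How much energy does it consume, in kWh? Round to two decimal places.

Energy = 1.24 kW × 200 h = 248 kWh

248.00 kWh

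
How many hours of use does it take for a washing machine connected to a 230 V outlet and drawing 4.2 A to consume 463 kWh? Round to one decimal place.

Power = 4.2 A × 230 V = 966 W = 0.966 kW
Hours = 463 kWh ÷ 0.966 kW = 479.3 h

479.3 h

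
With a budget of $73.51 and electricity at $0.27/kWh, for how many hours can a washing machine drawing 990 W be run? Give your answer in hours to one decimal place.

Energy available = $73.51 ÷ $0.27/kWh = 272.2593 kWh
Hours = 272.2593 kWh ÷ 0.99 kW = 275.0 h

275.0 h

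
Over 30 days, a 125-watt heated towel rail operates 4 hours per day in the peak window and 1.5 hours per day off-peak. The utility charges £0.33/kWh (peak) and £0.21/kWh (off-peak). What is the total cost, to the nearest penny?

Peak energy = 0.125 kW × 4 h × 30 = 15 kWh
Off-peak energy = 0.125 kW × 1.5 h × 30 = 5.625 kWh
Cost = 15 × £0.33 + 5.625 × £0.21 = £4.95 + £1.18125 = £6.13

£6.13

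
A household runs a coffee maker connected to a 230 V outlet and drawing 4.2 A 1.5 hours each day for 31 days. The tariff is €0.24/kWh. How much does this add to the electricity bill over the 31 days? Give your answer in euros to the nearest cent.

Power = 4.2 A × 230 V = 966 W = 0.966 kW
Runtime = 1.5 h/day × 31 days = 46.5 h
Energy = 0.966 kW × 46.5 h = 44.919 kWh
Cost = 44.919 kWh × €0.24/kWh = €10.78

€10.78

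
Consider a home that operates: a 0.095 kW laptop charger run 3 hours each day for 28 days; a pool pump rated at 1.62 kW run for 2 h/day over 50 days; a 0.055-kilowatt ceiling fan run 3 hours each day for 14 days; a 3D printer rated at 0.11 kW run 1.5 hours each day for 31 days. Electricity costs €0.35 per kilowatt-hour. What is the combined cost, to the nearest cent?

€62.09

laptop charger: Runtime = 3 h/day × 28 days = 84 h
laptop charger: 0.095 kW × 84 h = 7.98 kWh
pool pump: Runtime = 2 h/day × 50 days = 100 h
pool pump: 1.62 kW × 100 h = 162 kWh
ceiling fan: Runtime = 3 h/day × 14 days = 42 h
ceiling fan: 0.055 kW × 42 h = 2.31 kWh
3D printer: Runtime = 1.5 h/day × 31 days = 46.5 h
3D printer: 0.11 kW × 46.5 h = 5.115 kWh
Total energy = 177.405 kWh
Cost = 177.405 × €0.35 = €62.09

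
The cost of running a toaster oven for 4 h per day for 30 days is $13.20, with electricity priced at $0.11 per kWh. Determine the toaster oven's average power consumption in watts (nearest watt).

Energy = $13.20 ÷ $0.11/kWh = 120 kWh
Runtime = 4 h/day × 30 days = 120 h
Power = 120 kWh ÷ 120 h = 1 kW = 1000 W

1000 W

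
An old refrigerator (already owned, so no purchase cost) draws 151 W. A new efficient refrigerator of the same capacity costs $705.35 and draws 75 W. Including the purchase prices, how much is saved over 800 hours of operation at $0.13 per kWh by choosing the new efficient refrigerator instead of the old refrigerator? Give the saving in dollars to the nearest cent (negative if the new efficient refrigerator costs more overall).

-$697.45

old refrigerator: $0.00 + (151/1000) kW × 800 h × $0.13 = $0.00 + $15.704 = $15.704
new efficient refrigerator: $705.35 + (75/1000) kW × 800 h × $0.13 = $705.35 + $7.8 = $713.15
Saving = $15.704 − $713.15 = −$697.446 → -$697.45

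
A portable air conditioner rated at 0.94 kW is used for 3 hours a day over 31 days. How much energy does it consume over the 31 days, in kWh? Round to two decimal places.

87.42 kWh

Runtime = 3 h/day × 31 days = 93 h
Energy = 0.94 kW × 93 h = 87.42 kWh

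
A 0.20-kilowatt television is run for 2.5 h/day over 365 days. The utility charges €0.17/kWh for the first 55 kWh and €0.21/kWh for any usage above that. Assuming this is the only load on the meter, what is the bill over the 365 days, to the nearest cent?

Runtime = 2.5 h/day × 365 days = 912.5 h
Energy = 0.2 kW × 912.5 h = 182.5 kWh
Tier 1 (0–55 kWh): 55 × €0.17 = €9.35
Above 55 kWh: 127.5 × €0.21 = €26.775
Bill = €36.13

€36.13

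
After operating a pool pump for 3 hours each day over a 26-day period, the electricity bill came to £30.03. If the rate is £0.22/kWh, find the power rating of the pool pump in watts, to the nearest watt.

Energy = £30.03 ÷ £0.22/kWh = 136.5 kWh
Runtime = 3 h/day × 26 days = 78 h
Power = 136.5 kWh ÷ 78 h = 1.75 kW = 1750 W

1750 W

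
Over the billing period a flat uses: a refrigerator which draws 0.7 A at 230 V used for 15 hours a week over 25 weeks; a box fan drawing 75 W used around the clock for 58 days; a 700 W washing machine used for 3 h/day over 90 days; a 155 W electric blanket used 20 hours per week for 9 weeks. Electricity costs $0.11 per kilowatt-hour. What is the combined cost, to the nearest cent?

refrigerator: Power = 0.7 A × 230 V = 161 W = 0.161 kW
refrigerator: Runtime = 15 h/week × 25 weeks = 375 h
refrigerator: 0.161 kW × 375 h = 60.375 kWh
box fan: Runtime = 24 h × 58 = 1392 h
box fan: 0.075 kW × 1392 h = 104.4 kWh
washing machine: Runtime = 3 h/day × 90 days = 270 h
washing machine: 0.7 kW × 270 h = 189 kWh
electric blanket: Runtime = 20 h/week × 9 weeks = 180 h
electric blanket: 0.155 kW × 180 h = 27.9 kWh
Total energy = 381.675 kWh
Cost = 381.675 × $0.11 = $41.98

$41.98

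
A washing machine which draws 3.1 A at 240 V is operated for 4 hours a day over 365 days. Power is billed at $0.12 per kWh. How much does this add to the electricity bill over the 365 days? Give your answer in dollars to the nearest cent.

Power = 3.1 A × 240 V = 744 W = 0.744 kW
Runtime = 4 h/day × 365 days = 1460 h
Energy = 0.744 kW × 1460 h = 1086.24 kWh
Cost = 1086.24 kWh × $0.12/kWh = $130.35

$130.35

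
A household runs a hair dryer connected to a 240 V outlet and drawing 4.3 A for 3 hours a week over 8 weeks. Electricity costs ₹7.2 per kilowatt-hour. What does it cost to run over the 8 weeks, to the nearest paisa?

Power = 4.3 A × 240 V = 1032 W = 1.032 kW
Runtime = 3 h/week × 8 weeks = 24 h
Energy = 1.032 kW × 24 h = 24.768 kWh
Cost = 24.768 kWh × ₹7.2/kWh = ₹178.33

₹178.33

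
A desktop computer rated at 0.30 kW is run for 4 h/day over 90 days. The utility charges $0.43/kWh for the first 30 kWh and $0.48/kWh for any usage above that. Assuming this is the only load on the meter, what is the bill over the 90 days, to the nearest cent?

$50.34

Runtime = 4 h/day × 90 days = 360 h
Energy = 0.3 kW × 360 h = 108 kWh
Tier 1 (0–30 kWh): 30 × $0.43 = $12.9
Above 30 kWh: 78 × $0.48 = $37.44
Bill = $50.34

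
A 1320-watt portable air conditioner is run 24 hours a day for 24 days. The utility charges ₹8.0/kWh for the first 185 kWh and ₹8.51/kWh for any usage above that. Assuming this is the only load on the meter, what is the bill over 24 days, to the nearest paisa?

Runtime = 24 h × 24 = 576 h
Energy = 1.32 kW × 576 h = 760.32 kWh
Tier 1 (0–185 kWh): 185 × ₹8.0 = ₹1480
Above 185 kWh: 575.32 × ₹8.51 = ₹4895.9732
Bill = ₹6375.97

₹6375.97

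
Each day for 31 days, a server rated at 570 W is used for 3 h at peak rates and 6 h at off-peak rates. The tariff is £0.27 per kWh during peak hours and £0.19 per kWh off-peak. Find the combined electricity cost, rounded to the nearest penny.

£34.46

Peak energy = 0.57 kW × 3 h × 31 = 53.01 kWh
Off-peak energy = 0.57 kW × 6 h × 31 = 106.02 kWh
Cost = 53.01 × £0.27 + 106.02 × £0.19 = £14.3127 + £20.1438 = £34.46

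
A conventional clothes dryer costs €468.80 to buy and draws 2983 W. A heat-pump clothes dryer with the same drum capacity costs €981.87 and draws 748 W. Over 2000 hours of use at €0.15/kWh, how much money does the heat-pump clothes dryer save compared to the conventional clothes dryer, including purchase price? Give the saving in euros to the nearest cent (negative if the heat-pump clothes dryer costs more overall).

conventional clothes dryer: €468.80 + (2983/1000) kW × 2000 h × €0.15 = €468.80 + €894.9 = €1363.7
heat-pump clothes dryer: €981.87 + (748/1000) kW × 2000 h × €0.15 = €981.87 + €224.4 = €1206.27
Saving = €1363.7 − €1206.27 = €157.43

€157.43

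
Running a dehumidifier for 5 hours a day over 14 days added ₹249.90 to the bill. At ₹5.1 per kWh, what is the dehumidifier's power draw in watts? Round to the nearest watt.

Energy = ₹249.90 ÷ ₹5.1/kWh = 49 kWh
Runtime = 5 h/day × 14 days = 70 h
Power = 49 kWh ÷ 70 h = 0.7 kW = 700 W

700 W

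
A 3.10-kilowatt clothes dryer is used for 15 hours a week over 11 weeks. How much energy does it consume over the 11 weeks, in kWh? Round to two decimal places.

Runtime = 15 h/week × 11 weeks = 165 h
Energy = 3.1 kW × 165 h = 511.5 kWh

511.50 kWh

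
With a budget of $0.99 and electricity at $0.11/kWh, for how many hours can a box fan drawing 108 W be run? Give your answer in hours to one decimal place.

83.3 h

Energy available = $0.99 ÷ $0.11/kWh = 9 kWh
Hours = 9 kWh ÷ 0.108 kW = 83.3 h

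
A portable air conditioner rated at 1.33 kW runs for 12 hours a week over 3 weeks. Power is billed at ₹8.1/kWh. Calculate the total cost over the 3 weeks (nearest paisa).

Runtime = 12 h/week × 3 weeks = 36 h
Energy = 1.33 kW × 36 h = 47.88 kWh
Cost = 47.88 kWh × ₹8.1/kWh = ₹387.83

₹387.83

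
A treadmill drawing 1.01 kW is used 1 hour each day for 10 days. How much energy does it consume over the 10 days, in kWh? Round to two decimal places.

10.10 kWh

Runtime = 1 h/day × 10 days = 10 h
Energy = 1.01 kW × 10 h = 10.1 kWh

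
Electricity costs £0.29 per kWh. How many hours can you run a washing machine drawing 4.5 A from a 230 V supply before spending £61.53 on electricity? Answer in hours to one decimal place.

Power = 4.5 A × 230 V = 1035 W = 1.035 kW
Energy available = £61.53 ÷ £0.29/kWh = 212.1724 kWh
Hours = 212.1724 kWh ÷ 1.035 kW = 205.0 h

205.0 h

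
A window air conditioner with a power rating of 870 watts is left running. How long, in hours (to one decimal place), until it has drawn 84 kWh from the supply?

96.6 h

Hours = 84 kWh ÷ 0.87 kW = 96.6 h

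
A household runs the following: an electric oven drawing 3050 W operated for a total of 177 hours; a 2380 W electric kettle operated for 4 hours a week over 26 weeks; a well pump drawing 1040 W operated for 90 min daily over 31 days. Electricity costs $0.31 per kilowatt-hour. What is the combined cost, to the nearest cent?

$259.08

electric oven: 3.05 kW × 177 h = 539.85 kWh
electric kettle: Runtime = 4 h/week × 26 weeks = 104 h
electric kettle: 2.38 kW × 104 h = 247.52 kWh
well pump: Runtime = 90 min × 31 = 2790 min = 46.5 h
well pump: 1.04 kW × 46.5 h = 48.36 kWh
Total energy = 835.73 kWh
Cost = 835.73 × $0.31 = $259.08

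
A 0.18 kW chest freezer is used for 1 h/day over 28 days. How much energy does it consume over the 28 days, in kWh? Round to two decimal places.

5.04 kWh

Runtime = 1 h/day × 28 days = 28 h
Energy = 0.18 kW × 28 h = 5.04 kWh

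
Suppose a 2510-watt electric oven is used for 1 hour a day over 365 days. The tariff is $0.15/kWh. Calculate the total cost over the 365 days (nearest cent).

Runtime = 1 h/day × 365 days = 365 h
Energy = 2.51 kW × 365 h = 916.15 kWh
Cost = 916.15 kWh × $0.15/kWh = $137.42

$137.42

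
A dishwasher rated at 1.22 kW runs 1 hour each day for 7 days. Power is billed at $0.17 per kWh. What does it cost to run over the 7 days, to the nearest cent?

Runtime = 1 h/day × 7 days = 7 h
Energy = 1.22 kW × 7 h = 8.54 kWh
Cost = 8.54 kWh × $0.17/kWh = $1.45

$1.45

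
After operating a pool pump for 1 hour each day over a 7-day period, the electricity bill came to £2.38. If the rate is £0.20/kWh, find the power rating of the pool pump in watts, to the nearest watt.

1700 W

Energy = £2.38 ÷ £0.20/kWh = 11.9 kWh
Runtime = 1 h/day × 7 days = 7 h
Power = 11.9 kWh ÷ 7 h = 1.7 kW = 1700 W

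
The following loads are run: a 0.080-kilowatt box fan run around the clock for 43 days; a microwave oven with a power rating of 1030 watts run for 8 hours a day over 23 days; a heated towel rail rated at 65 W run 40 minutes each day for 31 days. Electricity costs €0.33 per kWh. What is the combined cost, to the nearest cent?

€90.23

box fan: Runtime = 24 h × 43 = 1032 h
box fan: 0.08 kW × 1032 h = 82.56 kWh
microwave oven: Runtime = 8 h/day × 23 days = 184 h
microwave oven: 1.03 kW × 184 h = 189.52 kWh
heated towel rail: Runtime = 40 min × 31 = 1240 min = 20.666666… h
heated towel rail: 0.065 kW × 20.666666… h = 1.343333… kWh
Total energy = 273.423333… kWh
Cost = 273.423333… × €0.33 = €90.23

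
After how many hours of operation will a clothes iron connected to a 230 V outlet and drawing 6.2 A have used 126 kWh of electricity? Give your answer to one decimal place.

Power = 6.2 A × 230 V = 1426 W = 1.426 kW
Hours = 126 kWh ÷ 1.426 kW = 88.4 h

88.4 h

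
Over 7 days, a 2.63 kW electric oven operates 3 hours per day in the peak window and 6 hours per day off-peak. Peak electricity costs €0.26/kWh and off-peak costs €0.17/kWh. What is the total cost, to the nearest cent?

€33.14

Peak energy = 2.63 kW × 3 h × 7 = 55.23 kWh
Off-peak energy = 2.63 kW × 6 h × 7 = 110.46 kWh
Cost = 55.23 × €0.26 + 110.46 × €0.17 = €14.3598 + €18.7782 = €33.14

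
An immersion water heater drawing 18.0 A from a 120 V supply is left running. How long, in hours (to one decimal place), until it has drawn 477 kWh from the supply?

220.8 h

Power = 18.0 A × 120 V = 2160 W = 2.16 kW
Hours = 477 kWh ÷ 2.16 kW = 220.8 h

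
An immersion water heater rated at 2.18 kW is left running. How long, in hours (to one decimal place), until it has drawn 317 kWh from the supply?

145.4 h

Hours = 317 kWh ÷ 2.18 kW = 145.4 h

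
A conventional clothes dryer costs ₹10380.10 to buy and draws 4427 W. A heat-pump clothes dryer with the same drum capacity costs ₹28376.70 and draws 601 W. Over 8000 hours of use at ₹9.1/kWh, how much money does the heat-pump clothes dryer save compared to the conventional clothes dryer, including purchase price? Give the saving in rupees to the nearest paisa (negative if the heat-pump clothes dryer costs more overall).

₹260536.20

conventional clothes dryer: ₹10380.10 + (4427/1000) kW × 8000 h × ₹9.1 = ₹10380.10 + ₹322285.6 = ₹332665.7
heat-pump clothes dryer: ₹28376.70 + (601/1000) kW × 8000 h × ₹9.1 = ₹28376.70 + ₹43752.8 = ₹72129.5
Saving = ₹332665.7 − ₹72129.5 = ₹260536.2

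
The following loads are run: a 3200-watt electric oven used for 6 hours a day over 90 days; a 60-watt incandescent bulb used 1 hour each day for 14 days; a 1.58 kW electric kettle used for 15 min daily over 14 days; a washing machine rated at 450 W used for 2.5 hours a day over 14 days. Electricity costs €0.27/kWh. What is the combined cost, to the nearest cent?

electric oven: Runtime = 6 h/day × 90 days = 540 h
electric oven: 3.2 kW × 540 h = 1728 kWh
incandescent bulb: Runtime = 1 h/day × 14 days = 14 h
incandescent bulb: 0.06 kW × 14 h = 0.84 kWh
electric kettle: Runtime = 15 min × 14 = 210 min = 3.5 h
electric kettle: 1.58 kW × 3.5 h = 5.53 kWh
washing machine: Runtime = 2.5 h/day × 14 days = 35 h
washing machine: 0.45 kW × 35 h = 15.75 kWh
Total energy = 1750.12 kWh
Cost = 1750.12 × €0.27 = €472.53

€472.53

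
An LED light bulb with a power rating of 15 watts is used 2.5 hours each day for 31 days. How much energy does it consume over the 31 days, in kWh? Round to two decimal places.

1.16 kWh

Runtime = 2.5 h/day × 31 days = 77.5 h
Energy = 0.015 kW × 77.5 h = 1.1625 kWh ≈ 1.16 kWh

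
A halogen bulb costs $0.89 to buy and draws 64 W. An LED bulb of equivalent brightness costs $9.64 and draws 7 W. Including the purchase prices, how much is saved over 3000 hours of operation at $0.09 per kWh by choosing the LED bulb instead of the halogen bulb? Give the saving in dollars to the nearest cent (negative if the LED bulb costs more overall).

halogen bulb: $0.89 + (64/1000) kW × 3000 h × $0.09 = $0.89 + $17.28 = $18.17
LED bulb: $9.64 + (7/1000) kW × 3000 h × $0.09 = $9.64 + $1.89 = $11.53
Saving = $18.17 − $11.53 = $6.64

$6.64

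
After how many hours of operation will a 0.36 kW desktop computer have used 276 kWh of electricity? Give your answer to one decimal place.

Hours = 276 kWh ÷ 0.36 kW = 766.7 h

766.7 h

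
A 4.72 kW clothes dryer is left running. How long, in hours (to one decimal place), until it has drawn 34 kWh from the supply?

Hours = 34 kWh ÷ 4.72 kW = 7.2 h

7.2 h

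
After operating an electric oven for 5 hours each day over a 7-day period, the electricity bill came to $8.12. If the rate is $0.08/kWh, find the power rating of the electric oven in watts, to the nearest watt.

Energy = $8.12 ÷ $0.08/kWh = 101.5 kWh
Runtime = 5 h/day × 7 days = 35 h
Power = 101.5 kWh ÷ 35 h = 2.9 kW = 2900 W

2900 W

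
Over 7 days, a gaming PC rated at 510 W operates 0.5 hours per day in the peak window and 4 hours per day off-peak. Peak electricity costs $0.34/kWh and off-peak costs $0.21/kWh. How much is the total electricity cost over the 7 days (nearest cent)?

$3.61

Peak energy = 0.51 kW × 0.5 h × 7 = 1.785 kWh
Off-peak energy = 0.51 kW × 4 h × 7 = 14.28 kWh
Cost = 1.785 × $0.34 + 14.28 × $0.21 = $0.6069 + $2.9988 = $3.61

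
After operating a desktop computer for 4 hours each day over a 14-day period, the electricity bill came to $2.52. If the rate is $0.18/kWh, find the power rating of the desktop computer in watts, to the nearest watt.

Energy = $2.52 ÷ $0.18/kWh = 14 kWh
Runtime = 4 h/day × 14 days = 56 h
Power = 14 kWh ÷ 56 h = 0.25 kW = 250 W

250 W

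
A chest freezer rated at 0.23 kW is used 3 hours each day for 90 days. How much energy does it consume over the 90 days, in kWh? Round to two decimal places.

Runtime = 3 h/day × 90 days = 270 h
Energy = 0.23 kW × 270 h = 62.1 kWh

62.10 kWh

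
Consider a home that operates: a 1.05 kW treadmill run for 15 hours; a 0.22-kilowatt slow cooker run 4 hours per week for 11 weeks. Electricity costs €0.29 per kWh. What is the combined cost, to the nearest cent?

€7.37

treadmill: 1.05 kW × 15 h = 15.75 kWh
slow cooker: Runtime = 4 h/week × 11 weeks = 44 h
slow cooker: 0.22 kW × 44 h = 9.68 kWh
Total energy = 25.43 kWh
Cost = 25.43 × €0.29 = €7.37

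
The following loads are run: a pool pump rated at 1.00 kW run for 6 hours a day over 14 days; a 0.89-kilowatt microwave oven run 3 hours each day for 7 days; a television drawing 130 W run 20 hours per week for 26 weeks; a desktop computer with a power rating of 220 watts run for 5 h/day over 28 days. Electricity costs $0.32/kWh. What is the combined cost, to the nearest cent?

$64.35

pool pump: Runtime = 6 h/day × 14 days = 84 h
pool pump: 1 kW × 84 h = 84 kWh
microwave oven: Runtime = 3 h/day × 7 days = 21 h
microwave oven: 0.89 kW × 21 h = 18.69 kWh
television: Runtime = 20 h/week × 26 weeks = 520 h
television: 0.13 kW × 520 h = 67.6 kWh
desktop computer: Runtime = 5 h/day × 28 days = 140 h
desktop computer: 0.22 kW × 140 h = 30.8 kWh
Total energy = 201.09 kWh
Cost = 201.09 × $0.32 = $64.35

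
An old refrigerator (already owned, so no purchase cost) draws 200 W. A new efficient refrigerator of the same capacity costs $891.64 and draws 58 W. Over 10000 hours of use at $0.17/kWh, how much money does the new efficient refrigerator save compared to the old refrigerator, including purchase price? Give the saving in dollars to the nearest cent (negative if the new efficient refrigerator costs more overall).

-$650.24

old refrigerator: $0.00 + (200/1000) kW × 10000 h × $0.17 = $0.00 + $340 = $340
new efficient refrigerator: $891.64 + (58/1000) kW × 10000 h × $0.17 = $891.64 + $98.6 = $990.24
Saving = $340 − $990.24 = −$650.24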